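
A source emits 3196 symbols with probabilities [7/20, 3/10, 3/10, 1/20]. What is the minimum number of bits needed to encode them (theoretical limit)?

Entropy H = 1.7884 bits/symbol
Minimum bits = H × n = 1.7884 × 3196
= 5715.65 bits


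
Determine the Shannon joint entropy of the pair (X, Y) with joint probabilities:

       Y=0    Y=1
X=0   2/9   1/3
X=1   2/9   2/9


H(X,Y) = -Σ p(x,y) log₂ p(x,y)
  p(0,0)=2/9: -0.2222 × log₂(0.2222) = 0.4822
  p(0,1)=1/3: -0.3333 × log₂(0.3333) = 0.5283
  p(1,0)=2/9: -0.2222 × log₂(0.2222) = 0.4822
  p(1,1)=2/9: -0.2222 × log₂(0.2222) = 0.4822
H(X,Y) = 1.9749 bits


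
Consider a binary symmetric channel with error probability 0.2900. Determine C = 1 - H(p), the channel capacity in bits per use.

For BSC with error probability p:
C = 1 - H(p) where H(p) is binary entropy
H(0.2900) = -0.2900 × log₂(0.2900) - 0.7100 × log₂(0.7100)
H(p) = 0.8687
C = 1 - 0.8687 = 0.1313 bits/use


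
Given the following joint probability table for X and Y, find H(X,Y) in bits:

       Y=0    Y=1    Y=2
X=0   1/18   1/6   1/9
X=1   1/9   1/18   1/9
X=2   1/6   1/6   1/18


H(X,Y) = -Σ p(x,y) log₂ p(x,y)
  p(0,0)=1/18: -0.0556 × log₂(0.0556) = 0.2317
  p(0,1)=1/6: -0.1667 × log₂(0.1667) = 0.4308
  p(0,2)=1/9: -0.1111 × log₂(0.1111) = 0.3522
  p(1,0)=1/9: -0.1111 × log₂(0.1111) = 0.3522
  p(1,1)=1/18: -0.0556 × log₂(0.0556) = 0.2317
  p(1,2)=1/9: -0.1111 × log₂(0.1111) = 0.3522
  p(2,0)=1/6: -0.1667 × log₂(0.1667) = 0.4308
  p(2,1)=1/6: -0.1667 × log₂(0.1667) = 0.4308
  p(2,2)=1/18: -0.0556 × log₂(0.0556) = 0.2317
H(X,Y) = 3.0441 bits


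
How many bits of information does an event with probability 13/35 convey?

Information content I(x) = -log₂(p(x))
I = -log₂(13/35) = -log₂(0.3714)
I = 1.4288 bits


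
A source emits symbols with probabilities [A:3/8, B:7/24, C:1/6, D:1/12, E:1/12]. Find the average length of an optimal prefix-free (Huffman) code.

Huffman tree construction:
Combine smallest probabilities repeatedly
Resulting codes:
  A: 0 (length 1)
  B: 10 (length 2)
  C: 110 (length 3)
  D: 1110 (length 4)
  E: 1111 (length 4)
Average length = Σ p(s) × length(s) = 2.1250 bits


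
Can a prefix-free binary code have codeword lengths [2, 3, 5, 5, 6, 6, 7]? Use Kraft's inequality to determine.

Kraft inequality: Σ 2^(-l_i) ≤ 1 for prefix-free code
Calculating: 2^(-2) + 2^(-3) + 2^(-5) + 2^(-5) + 2^(-6) + 2^(-6) + 2^(-7)
= 0.25 + 0.125 + 0.03125 + 0.03125 + 0.015625 + 0.015625 + 0.0078125
= 0.4766
Since 0.4766 ≤ 1, prefix-free code exists


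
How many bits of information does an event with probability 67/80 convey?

Information content I(x) = -log₂(p(x))
I = -log₂(67/80) = -log₂(0.8375)
I = 0.2558 bits


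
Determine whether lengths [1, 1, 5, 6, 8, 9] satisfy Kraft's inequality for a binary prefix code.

Kraft inequality: Σ 2^(-l_i) ≤ 1 for prefix-free code
Calculating: 2^(-1) + 2^(-1) + 2^(-5) + 2^(-6) + 2^(-8) + 2^(-9)
= 0.5 + 0.5 + 0.03125 + 0.015625 + 0.00390625 + 0.001953125
= 1.0527
Since 1.0527 > 1, prefix-free code does not exist


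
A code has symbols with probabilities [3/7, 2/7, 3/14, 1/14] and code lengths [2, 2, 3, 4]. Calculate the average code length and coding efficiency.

Average length L = Σ p_i × l_i = 2.3571 bits
Entropy H = 1.7885 bits
Efficiency η = H/L × 100% = 75.87%


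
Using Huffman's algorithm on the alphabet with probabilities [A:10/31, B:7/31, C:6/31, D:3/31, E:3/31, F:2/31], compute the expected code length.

Huffman tree construction:
Combine smallest probabilities repeatedly
Resulting codes:
  A: 11 (length 2)
  B: 01 (length 2)
  C: 00 (length 2)
  D: 1011 (length 4)
  E: 100 (length 3)
  F: 1010 (length 4)
Average length = Σ p(s) × length(s) = 2.4194 bits


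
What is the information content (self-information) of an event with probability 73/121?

Information content I(x) = -log₂(p(x))
I = -log₂(73/121) = -log₂(0.6033)
I = 0.7290 bits


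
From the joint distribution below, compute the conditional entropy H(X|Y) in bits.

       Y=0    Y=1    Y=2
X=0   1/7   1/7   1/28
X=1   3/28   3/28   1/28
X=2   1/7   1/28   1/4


H(X|Y) = Σ_y p(y) H(X|Y=y)
  p(Y=0) = 11/28, H(X|Y=0) = 1.5726
  p(Y=1) = 2/7, H(X|Y=1) = 1.4056
  p(Y=2) = 9/28, H(X|Y=2) = 0.9864
H(X|Y) = 0.3929×1.5726 + 0.2857×1.4056 + 0.3214×0.9864 = 1.3365 bits


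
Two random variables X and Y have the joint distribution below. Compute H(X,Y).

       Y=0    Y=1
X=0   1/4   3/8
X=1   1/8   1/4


H(X,Y) = -Σ p(x,y) log₂ p(x,y)
  p(0,0)=1/4: -0.2500 × log₂(0.2500) = 0.5000
  p(0,1)=3/8: -0.3750 × log₂(0.3750) = 0.5306
  p(1,0)=1/8: -0.1250 × log₂(0.1250) = 0.3750
  p(1,1)=1/4: -0.2500 × log₂(0.2500) = 0.5000
H(X,Y) = 1.9056 bits


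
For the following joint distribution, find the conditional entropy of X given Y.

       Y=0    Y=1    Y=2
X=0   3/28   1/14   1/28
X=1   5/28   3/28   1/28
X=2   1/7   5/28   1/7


H(X|Y) = Σ_y p(y) H(X|Y=y)
  p(Y=0) = 3/7, H(X|Y=0) = 1.5546
  p(Y=1) = 5/14, H(X|Y=1) = 1.4855
  p(Y=2) = 3/14, H(X|Y=2) = 1.2516
H(X|Y) = 0.4286×1.5546 + 0.3571×1.4855 + 0.2143×1.2516 = 1.4650 bits


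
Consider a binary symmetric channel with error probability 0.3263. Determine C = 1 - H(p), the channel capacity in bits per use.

For BSC with error probability p:
C = 1 - H(p) where H(p) is binary entropy
H(0.3263) = -0.3263 × log₂(0.3263) - 0.6737 × log₂(0.6737)
H(p) = 0.9111
C = 1 - 0.9111 = 0.0889 bits/use


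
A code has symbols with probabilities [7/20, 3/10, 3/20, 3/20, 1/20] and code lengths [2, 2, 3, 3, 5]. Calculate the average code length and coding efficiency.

Average length L = Σ p_i × l_i = 2.4500 bits
Entropy H = 2.0884 bits
Efficiency η = H/L × 100% = 85.24%


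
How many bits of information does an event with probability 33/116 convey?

Information content I(x) = -log₂(p(x))
I = -log₂(33/116) = -log₂(0.2845)
I = 1.8136 bits


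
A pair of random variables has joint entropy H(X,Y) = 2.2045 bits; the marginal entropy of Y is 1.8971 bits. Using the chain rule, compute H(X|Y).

Chain rule: H(X,Y) = H(X|Y) + H(Y)
H(X|Y) = H(X,Y) - H(Y) = 2.2045 - 1.8971 = 0.3074 bits


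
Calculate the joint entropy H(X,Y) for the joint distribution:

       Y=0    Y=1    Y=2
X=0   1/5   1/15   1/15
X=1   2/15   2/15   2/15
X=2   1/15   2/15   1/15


H(X,Y) = -Σ p(x,y) log₂ p(x,y)
  p(0,0)=1/5: -0.2000 × log₂(0.2000) = 0.4644
  p(0,1)=1/15: -0.0667 × log₂(0.0667) = 0.2605
  p(0,2)=1/15: -0.0667 × log₂(0.0667) = 0.2605
  p(1,0)=2/15: -0.1333 × log₂(0.1333) = 0.3876
  p(1,1)=2/15: -0.1333 × log₂(0.1333) = 0.3876
  p(1,2)=2/15: -0.1333 × log₂(0.1333) = 0.3876
  p(2,0)=1/15: -0.0667 × log₂(0.0667) = 0.2605
  p(2,1)=2/15: -0.1333 × log₂(0.1333) = 0.3876
  p(2,2)=1/15: -0.0667 × log₂(0.0667) = 0.2605
H(X,Y) = 3.0566 bits


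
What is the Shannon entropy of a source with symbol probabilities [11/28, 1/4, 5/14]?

H(X) = -Σ p(x) log₂ p(x)
  -11/28 × log₂(11/28) = 0.5295
  -1/4 × log₂(1/4) = 0.5000
  -5/14 × log₂(5/14) = 0.5305
H(X) = 1.5601 bits


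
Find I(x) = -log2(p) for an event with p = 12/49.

Information content I(x) = -log₂(p(x))
I = -log₂(12/49) = -log₂(0.2449)
I = 2.0297 bits


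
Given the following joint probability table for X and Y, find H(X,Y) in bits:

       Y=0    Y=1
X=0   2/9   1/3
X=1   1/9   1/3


H(X,Y) = -Σ p(x,y) log₂ p(x,y)
  p(0,0)=2/9: -0.2222 × log₂(0.2222) = 0.4822
  p(0,1)=1/3: -0.3333 × log₂(0.3333) = 0.5283
  p(1,0)=1/9: -0.1111 × log₂(0.1111) = 0.3522
  p(1,1)=1/3: -0.3333 × log₂(0.3333) = 0.5283
H(X,Y) = 1.8911 bits


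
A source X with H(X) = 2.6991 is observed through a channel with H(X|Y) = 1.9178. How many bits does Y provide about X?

I(X;Y) = H(X) - H(X|Y)
I(X;Y) = 2.6991 - 1.9178 = 0.7813 bits


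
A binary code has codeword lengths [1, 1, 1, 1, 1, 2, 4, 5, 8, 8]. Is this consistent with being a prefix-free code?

Kraft inequality: Σ 2^(-l_i) ≤ 1 for prefix-free code
Calculating: 2^(-1) + 2^(-1) + 2^(-1) + 2^(-1) + 2^(-1) + 2^(-2) + 2^(-4) + 2^(-5) + 2^(-8) + 2^(-8)
= 0.5 + 0.5 + 0.5 + 0.5 + 0.5 + 0.25 + 0.0625 + 0.03125 + 0.00390625 + 0.00390625
= 2.8516
Since 2.8516 > 1, prefix-free code does not exist


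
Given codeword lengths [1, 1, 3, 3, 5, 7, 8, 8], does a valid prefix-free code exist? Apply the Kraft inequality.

Kraft inequality: Σ 2^(-l_i) ≤ 1 for prefix-free code
Calculating: 2^(-1) + 2^(-1) + 2^(-3) + 2^(-3) + 2^(-5) + 2^(-7) + 2^(-8) + 2^(-8)
= 0.5 + 0.5 + 0.125 + 0.125 + 0.03125 + 0.0078125 + 0.00390625 + 0.00390625
= 1.2969
Since 1.2969 > 1, prefix-free code does not exist


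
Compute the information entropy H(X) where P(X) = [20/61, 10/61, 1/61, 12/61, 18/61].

H(X) = -Σ p(x) log₂ p(x)
  -20/61 × log₂(20/61) = 0.5275
  -10/61 × log₂(10/61) = 0.4277
  -1/61 × log₂(1/61) = 0.0972
  -12/61 × log₂(12/61) = 0.4615
  -18/61 × log₂(18/61) = 0.5196
H(X) = 2.0334 bits


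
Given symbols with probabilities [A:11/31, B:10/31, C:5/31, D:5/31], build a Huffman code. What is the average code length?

Huffman tree construction:
Combine smallest probabilities repeatedly
Resulting codes:
  A: 0 (length 1)
  B: 10 (length 2)
  C: 110 (length 3)
  D: 111 (length 3)
Average length = Σ p(s) × length(s) = 1.9677 bits


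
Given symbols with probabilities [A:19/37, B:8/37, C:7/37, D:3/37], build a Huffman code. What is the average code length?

Huffman tree construction:
Combine smallest probabilities repeatedly
Resulting codes:
  A: 1 (length 1)
  B: 00 (length 2)
  C: 011 (length 3)
  D: 010 (length 3)
Average length = Σ p(s) × length(s) = 1.7568 bits


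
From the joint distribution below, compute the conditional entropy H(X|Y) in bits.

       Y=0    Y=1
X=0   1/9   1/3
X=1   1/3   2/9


H(X|Y) = Σ_y p(y) H(X|Y=y)
  p(Y=0) = 4/9, H(X|Y=0) = 0.8113
  p(Y=1) = 5/9, H(X|Y=1) = 0.9710
H(X|Y) = 0.4444×0.8113 + 0.5556×0.9710 = 0.9000 bits


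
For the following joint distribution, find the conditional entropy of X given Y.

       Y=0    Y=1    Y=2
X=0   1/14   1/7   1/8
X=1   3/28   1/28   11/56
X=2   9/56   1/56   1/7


H(X|Y) = Σ_y p(y) H(X|Y=y)
  p(Y=0) = 19/56, H(X|Y=0) = 1.5090
  p(Y=1) = 11/56, H(X|Y=1) = 1.0958
  p(Y=2) = 13/28, H(X|Y=2) = 1.5579
H(X|Y) = 0.3393×1.5090 + 0.1964×1.0958 + 0.4643×1.5579 = 1.4506 bits


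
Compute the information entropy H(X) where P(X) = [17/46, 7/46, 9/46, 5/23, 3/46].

H(X) = -Σ p(x) log₂ p(x)
  -17/46 × log₂(17/46) = 0.5307
  -7/46 × log₂(7/46) = 0.4133
  -9/46 × log₂(9/46) = 0.4605
  -5/23 × log₂(5/23) = 0.4786
  -3/46 × log₂(3/46) = 0.2569
H(X) = 2.1400 bits


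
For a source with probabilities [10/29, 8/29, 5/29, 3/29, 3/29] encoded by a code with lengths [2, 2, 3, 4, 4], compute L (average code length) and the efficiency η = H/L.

Average length L = Σ p_i × l_i = 2.5862 bits
Entropy H = 2.1566 bits
Efficiency η = H/L × 100% = 83.39%


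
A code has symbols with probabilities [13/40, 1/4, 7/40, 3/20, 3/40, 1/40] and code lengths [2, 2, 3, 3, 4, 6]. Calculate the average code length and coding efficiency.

Average length L = Σ p_i × l_i = 2.5750 bits
Entropy H = 2.2909 bits
Efficiency η = H/L × 100% = 88.97%


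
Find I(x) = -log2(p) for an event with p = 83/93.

Information content I(x) = -log₂(p(x))
I = -log₂(83/93) = -log₂(0.8925)
I = 0.1641 bits


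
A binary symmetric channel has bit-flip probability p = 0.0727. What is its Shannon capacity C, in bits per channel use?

For BSC with error probability p:
C = 1 - H(p) where H(p) is binary entropy
H(0.0727) = -0.0727 × log₂(0.0727) - 0.9273 × log₂(0.9273)
H(p) = 0.3759
C = 1 - 0.3759 = 0.6241 bits/use


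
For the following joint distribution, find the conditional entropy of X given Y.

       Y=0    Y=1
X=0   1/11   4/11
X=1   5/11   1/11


H(X|Y) = Σ_y p(y) H(X|Y=y)
  p(Y=0) = 6/11, H(X|Y=0) = 0.6500
  p(Y=1) = 5/11, H(X|Y=1) = 0.7219
H(X|Y) = 0.5455×0.6500 + 0.4545×0.7219 = 0.6827 bits


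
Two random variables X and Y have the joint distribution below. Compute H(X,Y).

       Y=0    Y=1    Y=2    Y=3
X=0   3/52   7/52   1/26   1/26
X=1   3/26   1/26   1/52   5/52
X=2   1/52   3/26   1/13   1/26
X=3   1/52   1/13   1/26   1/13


H(X,Y) = -Σ p(x,y) log₂ p(x,y)
  p(0,0)=3/52: -0.0577 × log₂(0.0577) = 0.2374
  p(0,1)=7/52: -0.1346 × log₂(0.1346) = 0.3895
  p(0,2)=1/26: -0.0385 × log₂(0.0385) = 0.1808
  p(0,3)=1/26: -0.0385 × log₂(0.0385) = 0.1808
  p(1,0)=3/26: -0.1154 × log₂(0.1154) = 0.3595
  p(1,1)=1/26: -0.0385 × log₂(0.0385) = 0.1808
  p(1,2)=1/52: -0.0192 × log₂(0.0192) = 0.1096
  p(1,3)=5/52: -0.0962 × log₂(0.0962) = 0.3249
  p(2,0)=1/52: -0.0192 × log₂(0.0192) = 0.1096
  p(2,1)=3/26: -0.1154 × log₂(0.1154) = 0.3595
  p(2,2)=1/13: -0.0769 × log₂(0.0769) = 0.2846
  p(2,3)=1/26: -0.0385 × log₂(0.0385) = 0.1808
  p(3,0)=1/52: -0.0192 × log₂(0.0192) = 0.1096
  p(3,1)=1/13: -0.0769 × log₂(0.0769) = 0.2846
  p(3,2)=1/26: -0.0385 × log₂(0.0385) = 0.1808
  p(3,3)=1/13: -0.0769 × log₂(0.0769) = 0.2846
H(X,Y) = 3.7574 bits


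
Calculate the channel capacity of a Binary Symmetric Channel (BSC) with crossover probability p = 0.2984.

For BSC with error probability p:
C = 1 - H(p) where H(p) is binary entropy
H(0.2984) = -0.2984 × log₂(0.2984) - 0.7016 × log₂(0.7016)
H(p) = 0.8793
C = 1 - 0.8793 = 0.1207 bits/use


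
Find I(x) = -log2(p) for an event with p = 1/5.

Information content I(x) = -log₂(p(x))
I = -log₂(1/5) = -log₂(0.2000)
I = 2.3219 bits


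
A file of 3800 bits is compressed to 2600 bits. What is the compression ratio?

Compression ratio = Original / Compressed
= 3800 / 2600 = 1.46:1


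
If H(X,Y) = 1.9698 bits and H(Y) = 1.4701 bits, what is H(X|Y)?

Chain rule: H(X,Y) = H(X|Y) + H(Y)
H(X|Y) = H(X,Y) - H(Y) = 1.9698 - 1.4701 = 0.4997 bits


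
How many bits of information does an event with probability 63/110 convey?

Information content I(x) = -log₂(p(x))
I = -log₂(63/110) = -log₂(0.5727)
I = 0.8041 bits


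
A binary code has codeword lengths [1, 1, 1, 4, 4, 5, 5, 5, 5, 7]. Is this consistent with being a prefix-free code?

Kraft inequality: Σ 2^(-l_i) ≤ 1 for prefix-free code
Calculating: 2^(-1) + 2^(-1) + 2^(-1) + 2^(-4) + 2^(-4) + 2^(-5) + 2^(-5) + 2^(-5) + 2^(-5) + 2^(-7)
= 0.5 + 0.5 + 0.5 + 0.0625 + 0.0625 + 0.03125 + 0.03125 + 0.03125 + 0.03125 + 0.0078125
= 1.7578
Since 1.7578 > 1, prefix-free code does not exist


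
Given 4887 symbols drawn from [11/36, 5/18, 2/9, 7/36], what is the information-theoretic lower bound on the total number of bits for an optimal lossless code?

Entropy H = 1.9776 bits/symbol
Minimum bits = H × n = 1.9776 × 4887
= 9664.42 bits


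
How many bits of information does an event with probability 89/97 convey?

Information content I(x) = -log₂(p(x))
I = -log₂(89/97) = -log₂(0.9175)
I = 0.1242 bits


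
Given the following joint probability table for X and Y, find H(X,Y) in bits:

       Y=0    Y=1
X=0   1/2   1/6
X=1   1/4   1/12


H(X,Y) = -Σ p(x,y) log₂ p(x,y)
  p(0,0)=1/2: -0.5000 × log₂(0.5000) = 0.5000
  p(0,1)=1/6: -0.1667 × log₂(0.1667) = 0.4308
  p(1,0)=1/4: -0.2500 × log₂(0.2500) = 0.5000
  p(1,1)=1/12: -0.0833 × log₂(0.0833) = 0.2987
H(X,Y) = 1.7296 bits


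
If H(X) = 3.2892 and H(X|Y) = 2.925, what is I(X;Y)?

I(X;Y) = H(X) - H(X|Y)
I(X;Y) = 3.2892 - 2.925 = 0.3642 bits


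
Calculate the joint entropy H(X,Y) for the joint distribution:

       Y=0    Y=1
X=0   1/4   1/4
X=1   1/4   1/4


H(X,Y) = -Σ p(x,y) log₂ p(x,y)
  p(0,0)=1/4: -0.2500 × log₂(0.2500) = 0.5000
  p(0,1)=1/4: -0.2500 × log₂(0.2500) = 0.5000
  p(1,0)=1/4: -0.2500 × log₂(0.2500) = 0.5000
  p(1,1)=1/4: -0.2500 × log₂(0.2500) = 0.5000
H(X,Y) = 2.0000 bits


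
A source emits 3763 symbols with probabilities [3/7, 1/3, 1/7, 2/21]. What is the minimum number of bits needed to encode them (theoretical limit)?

Entropy H = 1.7763 bits/symbol
Minimum bits = H × n = 1.7763 × 3763
= 6684.34 bits


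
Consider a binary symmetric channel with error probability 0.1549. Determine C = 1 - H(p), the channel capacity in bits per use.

For BSC with error probability p:
C = 1 - H(p) where H(p) is binary entropy
H(0.1549) = -0.1549 × log₂(0.1549) - 0.8451 × log₂(0.8451)
H(p) = 0.6220
C = 1 - 0.6220 = 0.3780 bits/use


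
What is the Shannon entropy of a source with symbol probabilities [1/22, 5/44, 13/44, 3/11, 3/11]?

H(X) = -Σ p(x) log₂ p(x)
  -1/22 × log₂(1/22) = 0.2027
  -5/44 × log₂(5/44) = 0.3565
  -13/44 × log₂(13/44) = 0.5197
  -3/11 × log₂(3/11) = 0.5112
  -3/11 × log₂(3/11) = 0.5112
H(X) = 2.1014 bits


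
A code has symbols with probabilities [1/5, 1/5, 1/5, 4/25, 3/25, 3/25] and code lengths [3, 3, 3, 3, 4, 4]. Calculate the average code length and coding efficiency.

Average length L = Σ p_i × l_i = 3.2400 bits
Entropy H = 2.5503 bits
Efficiency η = H/L × 100% = 78.71%


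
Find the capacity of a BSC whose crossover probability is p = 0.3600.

For BSC with error probability p:
C = 1 - H(p) where H(p) is binary entropy
H(0.3600) = -0.3600 × log₂(0.3600) - 0.6400 × log₂(0.6400)
H(p) = 0.9427
C = 1 - 0.9427 = 0.0573 bits/use


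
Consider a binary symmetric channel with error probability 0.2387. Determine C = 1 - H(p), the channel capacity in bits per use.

For BSC with error probability p:
C = 1 - H(p) where H(p) is binary entropy
H(0.2387) = -0.2387 × log₂(0.2387) - 0.7613 × log₂(0.7613)
H(p) = 0.7929
C = 1 - 0.7929 = 0.2071 bits/use


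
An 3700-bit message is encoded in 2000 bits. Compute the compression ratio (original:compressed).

Compression ratio = Original / Compressed
= 3700 / 2000 = 1.85:1


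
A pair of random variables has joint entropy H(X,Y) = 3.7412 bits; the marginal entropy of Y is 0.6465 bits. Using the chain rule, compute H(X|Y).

Chain rule: H(X,Y) = H(X|Y) + H(Y)
H(X|Y) = H(X,Y) - H(Y) = 3.7412 - 0.6465 = 3.0947 bits


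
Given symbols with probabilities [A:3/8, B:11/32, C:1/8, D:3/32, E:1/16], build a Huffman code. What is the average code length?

Huffman tree construction:
Combine smallest probabilities repeatedly
Resulting codes:
  A: 0 (length 1)
  B: 11 (length 2)
  C: 100 (length 3)
  D: 1011 (length 4)
  E: 1010 (length 4)
Average length = Σ p(s) × length(s) = 2.0625 bits


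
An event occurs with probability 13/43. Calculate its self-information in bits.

Information content I(x) = -log₂(p(x))
I = -log₂(13/43) = -log₂(0.3023)
I = 1.7258 bits


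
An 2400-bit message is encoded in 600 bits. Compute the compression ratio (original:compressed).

Compression ratio = Original / Compressed
= 2400 / 600 = 4.00:1


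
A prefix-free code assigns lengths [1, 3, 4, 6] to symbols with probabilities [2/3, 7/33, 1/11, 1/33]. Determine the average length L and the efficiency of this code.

Average length L = Σ p_i × l_i = 1.8485 bits
Entropy H = 1.3319 bits
Efficiency η = H/L × 100% = 72.05%


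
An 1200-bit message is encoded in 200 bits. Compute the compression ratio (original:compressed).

Compression ratio = Original / Compressed
= 1200 / 200 = 6.00:1


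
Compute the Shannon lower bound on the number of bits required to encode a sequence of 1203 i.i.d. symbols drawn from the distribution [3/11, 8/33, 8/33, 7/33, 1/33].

Entropy H = 2.1298 bits/symbol
Minimum bits = H × n = 2.1298 × 1203
= 2562.18 bits


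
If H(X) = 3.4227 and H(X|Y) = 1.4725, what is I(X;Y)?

I(X;Y) = H(X) - H(X|Y)
I(X;Y) = 3.4227 - 1.4725 = 1.9502 bits


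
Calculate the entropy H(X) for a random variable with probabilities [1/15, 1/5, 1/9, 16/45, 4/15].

H(X) = -Σ p(x) log₂ p(x)
  -1/15 × log₂(1/15) = 0.2605
  -1/5 × log₂(1/5) = 0.4644
  -1/9 × log₂(1/9) = 0.3522
  -16/45 × log₂(16/45) = 0.5304
  -4/15 × log₂(4/15) = 0.5085
H(X) = 2.1160 bits


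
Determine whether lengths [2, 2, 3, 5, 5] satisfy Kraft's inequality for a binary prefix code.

Kraft inequality: Σ 2^(-l_i) ≤ 1 for prefix-free code
Calculating: 2^(-2) + 2^(-2) + 2^(-3) + 2^(-5) + 2^(-5)
= 0.25 + 0.25 + 0.125 + 0.03125 + 0.03125
= 0.6875
Since 0.6875 ≤ 1, prefix-free code exists


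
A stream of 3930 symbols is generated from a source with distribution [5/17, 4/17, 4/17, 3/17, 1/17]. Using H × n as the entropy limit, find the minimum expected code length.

Entropy H = 2.1837 bits/symbol
Minimum bits = H × n = 2.1837 × 3930
= 8581.81 bits


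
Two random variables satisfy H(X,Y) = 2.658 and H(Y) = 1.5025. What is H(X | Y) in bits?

Chain rule: H(X,Y) = H(X|Y) + H(Y)
H(X|Y) = H(X,Y) - H(Y) = 2.658 - 1.5025 = 1.1555 bits


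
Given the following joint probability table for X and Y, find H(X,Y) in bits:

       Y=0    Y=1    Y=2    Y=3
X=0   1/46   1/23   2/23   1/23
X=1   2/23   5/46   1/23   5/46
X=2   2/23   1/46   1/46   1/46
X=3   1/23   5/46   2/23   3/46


H(X,Y) = -Σ p(x,y) log₂ p(x,y)
  p(0,0)=1/46: -0.0217 × log₂(0.0217) = 0.1201
  p(0,1)=1/23: -0.0435 × log₂(0.0435) = 0.1967
  p(0,2)=2/23: -0.0870 × log₂(0.0870) = 0.3064
  p(0,3)=1/23: -0.0435 × log₂(0.0435) = 0.1967
  p(1,0)=2/23: -0.0870 × log₂(0.0870) = 0.3064
  p(1,1)=5/46: -0.1087 × log₂(0.1087) = 0.3480
  p(1,2)=1/23: -0.0435 × log₂(0.0435) = 0.1967
  p(1,3)=5/46: -0.1087 × log₂(0.1087) = 0.3480
  p(2,0)=2/23: -0.0870 × log₂(0.0870) = 0.3064
  p(2,1)=1/46: -0.0217 × log₂(0.0217) = 0.1201
  p(2,2)=1/46: -0.0217 × log₂(0.0217) = 0.1201
  p(2,3)=1/46: -0.0217 × log₂(0.0217) = 0.1201
  p(3,0)=1/23: -0.0435 × log₂(0.0435) = 0.1967
  p(3,1)=5/46: -0.1087 × log₂(0.1087) = 0.3480
  p(3,2)=2/23: -0.0870 × log₂(0.0870) = 0.3064
  p(3,3)=3/46: -0.0652 × log₂(0.0652) = 0.2569
H(X,Y) = 3.7935 bits


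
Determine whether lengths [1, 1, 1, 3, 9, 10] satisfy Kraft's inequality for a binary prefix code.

Kraft inequality: Σ 2^(-l_i) ≤ 1 for prefix-free code
Calculating: 2^(-1) + 2^(-1) + 2^(-1) + 2^(-3) + 2^(-9) + 2^(-10)
= 0.5 + 0.5 + 0.5 + 0.125 + 0.001953125 + 0.0009765625
= 1.6279
Since 1.6279 > 1, prefix-free code does not exist


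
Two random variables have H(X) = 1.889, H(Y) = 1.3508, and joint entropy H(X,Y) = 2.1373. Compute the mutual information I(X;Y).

I(X;Y) = H(X) + H(Y) - H(X,Y)
I(X;Y) = 1.889 + 1.3508 - 2.1373 = 1.1025 bits


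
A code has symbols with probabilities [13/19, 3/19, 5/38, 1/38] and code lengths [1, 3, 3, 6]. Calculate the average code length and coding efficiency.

Average length L = Σ p_i × l_i = 1.7105 bits
Entropy H = 1.3182 bits
Efficiency η = H/L × 100% = 77.06%


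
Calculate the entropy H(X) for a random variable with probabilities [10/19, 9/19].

H(X) = -Σ p(x) log₂ p(x)
  -10/19 × log₂(10/19) = 0.4874
  -9/19 × log₂(9/19) = 0.5106
H(X) = 0.9980 bits


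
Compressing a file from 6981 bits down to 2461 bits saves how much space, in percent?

Space savings = (1 - Compressed/Original) × 100%
= (1 - 2461/6981) × 100%
= 64.75%


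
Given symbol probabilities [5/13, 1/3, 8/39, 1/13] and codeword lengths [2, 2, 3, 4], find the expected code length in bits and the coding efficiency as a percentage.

Average length L = Σ p_i × l_i = 2.3590 bits
Entropy H = 1.8120 bits
Efficiency η = H/L × 100% = 76.81%


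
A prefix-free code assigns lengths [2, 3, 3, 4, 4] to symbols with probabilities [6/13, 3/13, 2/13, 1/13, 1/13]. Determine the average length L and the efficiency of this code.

Average length L = Σ p_i × l_i = 2.6923 bits
Entropy H = 1.9878 bits
Efficiency η = H/L × 100% = 73.83%


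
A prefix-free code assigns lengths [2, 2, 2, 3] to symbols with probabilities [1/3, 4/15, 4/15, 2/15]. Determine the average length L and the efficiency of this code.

Average length L = Σ p_i × l_i = 2.1333 bits
Entropy H = 1.9329 bits
Efficiency η = H/L × 100% = 90.61%


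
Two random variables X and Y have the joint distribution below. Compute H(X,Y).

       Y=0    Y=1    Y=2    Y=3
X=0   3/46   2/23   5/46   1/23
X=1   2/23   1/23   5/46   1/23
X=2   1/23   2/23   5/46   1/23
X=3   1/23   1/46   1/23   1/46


H(X,Y) = -Σ p(x,y) log₂ p(x,y)
  p(0,0)=3/46: -0.0652 × log₂(0.0652) = 0.2569
  p(0,1)=2/23: -0.0870 × log₂(0.0870) = 0.3064
  p(0,2)=5/46: -0.1087 × log₂(0.1087) = 0.3480
  p(0,3)=1/23: -0.0435 × log₂(0.0435) = 0.1967
  p(1,0)=2/23: -0.0870 × log₂(0.0870) = 0.3064
  p(1,1)=1/23: -0.0435 × log₂(0.0435) = 0.1967
  p(1,2)=5/46: -0.1087 × log₂(0.1087) = 0.3480
  p(1,3)=1/23: -0.0435 × log₂(0.0435) = 0.1967
  p(2,0)=1/23: -0.0435 × log₂(0.0435) = 0.1967
  p(2,1)=2/23: -0.0870 × log₂(0.0870) = 0.3064
  p(2,2)=5/46: -0.1087 × log₂(0.1087) = 0.3480
  p(2,3)=1/23: -0.0435 × log₂(0.0435) = 0.1967
  p(3,0)=1/23: -0.0435 × log₂(0.0435) = 0.1967
  p(3,1)=1/46: -0.0217 × log₂(0.0217) = 0.1201
  p(3,2)=1/23: -0.0435 × log₂(0.0435) = 0.1967
  p(3,3)=1/46: -0.0217 × log₂(0.0217) = 0.1201
H(X,Y) = 3.8370 bits


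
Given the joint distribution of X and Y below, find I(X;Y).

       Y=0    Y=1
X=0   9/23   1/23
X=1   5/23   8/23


H(X) = 0.9877, H(Y) = 0.9656, H(X,Y) = 1.7349
I(X;Y) = H(X) + H(Y) - H(X,Y) = 0.2184 bits


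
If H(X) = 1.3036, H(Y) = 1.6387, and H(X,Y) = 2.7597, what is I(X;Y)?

I(X;Y) = H(X) + H(Y) - H(X,Y)
I(X;Y) = 1.3036 + 1.6387 - 2.7597 = 0.1826 bits


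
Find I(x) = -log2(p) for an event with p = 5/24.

Information content I(x) = -log₂(p(x))
I = -log₂(5/24) = -log₂(0.2083)
I = 2.2630 bits


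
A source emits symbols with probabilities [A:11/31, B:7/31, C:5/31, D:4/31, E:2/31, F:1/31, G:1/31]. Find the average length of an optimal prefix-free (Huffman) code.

Huffman tree construction:
Combine smallest probabilities repeatedly
Resulting codes:
  A: 11 (length 2)
  B: 01 (length 2)
  C: 00 (length 2)
  D: 100 (length 3)
  E: 1010 (length 4)
  F: 10110 (length 5)
  G: 10111 (length 5)
Average length = Σ p(s) × length(s) = 2.4516 bits


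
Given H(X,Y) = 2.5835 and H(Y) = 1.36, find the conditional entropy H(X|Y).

Chain rule: H(X,Y) = H(X|Y) + H(Y)
H(X|Y) = H(X,Y) - H(Y) = 2.5835 - 1.36 = 1.2235 bits


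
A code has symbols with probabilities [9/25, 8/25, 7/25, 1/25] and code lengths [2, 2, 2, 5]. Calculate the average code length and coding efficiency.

Average length L = Σ p_i × l_i = 2.1200 bits
Entropy H = 1.7566 bits
Efficiency η = H/L × 100% = 82.86%


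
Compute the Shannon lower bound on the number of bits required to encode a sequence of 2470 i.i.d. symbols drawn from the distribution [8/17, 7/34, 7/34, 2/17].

Entropy H = 1.8138 bits/symbol
Minimum bits = H × n = 1.8138 × 2470
= 4480.20 bits


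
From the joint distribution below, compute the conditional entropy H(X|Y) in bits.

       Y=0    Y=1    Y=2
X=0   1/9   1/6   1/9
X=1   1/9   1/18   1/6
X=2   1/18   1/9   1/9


H(X|Y) = Σ_y p(y) H(X|Y=y)
  p(Y=0) = 5/18, H(X|Y=0) = 1.5219
  p(Y=1) = 1/3, H(X|Y=1) = 1.4591
  p(Y=2) = 7/18, H(X|Y=2) = 1.5567
H(X|Y) = 0.2778×1.5219 + 0.3333×1.4591 + 0.3889×1.5567 = 1.5145 bits


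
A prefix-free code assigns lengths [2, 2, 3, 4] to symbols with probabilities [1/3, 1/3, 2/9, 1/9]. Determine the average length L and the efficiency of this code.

Average length L = Σ p_i × l_i = 2.4444 bits
Entropy H = 1.8911 bits
Efficiency η = H/L × 100% = 77.36%


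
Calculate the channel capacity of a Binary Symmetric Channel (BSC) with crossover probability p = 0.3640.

For BSC with error probability p:
C = 1 - H(p) where H(p) is binary entropy
H(0.3640) = -0.3640 × log₂(0.3640) - 0.6360 × log₂(0.6360)
H(p) = 0.9460
C = 1 - 0.9460 = 0.0540 bits/use


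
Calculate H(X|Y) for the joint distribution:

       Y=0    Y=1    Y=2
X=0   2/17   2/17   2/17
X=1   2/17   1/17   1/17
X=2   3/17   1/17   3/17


H(X|Y) = Σ_y p(y) H(X|Y=y)
  p(Y=0) = 7/17, H(X|Y=0) = 1.5567
  p(Y=1) = 4/17, H(X|Y=1) = 1.5000
  p(Y=2) = 6/17, H(X|Y=2) = 1.4591
H(X|Y) = 0.4118×1.5567 + 0.2353×1.5000 + 0.3529×1.4591 = 1.5089 bits


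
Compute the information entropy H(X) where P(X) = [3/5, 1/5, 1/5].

H(X) = -Σ p(x) log₂ p(x)
  -3/5 × log₂(3/5) = 0.4422
  -1/5 × log₂(1/5) = 0.4644
  -1/5 × log₂(1/5) = 0.4644
H(X) = 1.3710 bits


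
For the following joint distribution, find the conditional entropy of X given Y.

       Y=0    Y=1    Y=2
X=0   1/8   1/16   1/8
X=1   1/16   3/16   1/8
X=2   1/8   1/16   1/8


H(X|Y) = Σ_y p(y) H(X|Y=y)
  p(Y=0) = 5/16, H(X|Y=0) = 1.5219
  p(Y=1) = 5/16, H(X|Y=1) = 1.3710
  p(Y=2) = 3/8, H(X|Y=2) = 1.5850
H(X|Y) = 0.3125×1.5219 + 0.3125×1.3710 + 0.3750×1.5850 = 1.4984 bits


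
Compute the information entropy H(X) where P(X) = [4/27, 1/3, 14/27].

H(X) = -Σ p(x) log₂ p(x)
  -4/27 × log₂(4/27) = 0.4081
  -1/3 × log₂(1/3) = 0.5283
  -14/27 × log₂(14/27) = 0.4913
H(X) = 1.4278 bits


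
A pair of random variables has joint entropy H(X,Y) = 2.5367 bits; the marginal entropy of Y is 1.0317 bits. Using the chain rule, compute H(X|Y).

Chain rule: H(X,Y) = H(X|Y) + H(Y)
H(X|Y) = H(X,Y) - H(Y) = 2.5367 - 1.0317 = 1.505 bits


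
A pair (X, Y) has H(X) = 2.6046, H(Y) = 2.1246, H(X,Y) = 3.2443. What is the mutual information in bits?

I(X;Y) = H(X) + H(Y) - H(X,Y)
I(X;Y) = 2.6046 + 2.1246 - 3.2443 = 1.4849 bits


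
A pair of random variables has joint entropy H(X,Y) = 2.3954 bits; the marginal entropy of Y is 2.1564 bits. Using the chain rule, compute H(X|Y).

Chain rule: H(X,Y) = H(X|Y) + H(Y)
H(X|Y) = H(X,Y) - H(Y) = 2.3954 - 2.1564 = 0.239 bits


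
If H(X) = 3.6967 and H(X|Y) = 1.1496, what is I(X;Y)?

I(X;Y) = H(X) - H(X|Y)
I(X;Y) = 3.6967 - 1.1496 = 2.5471 bits


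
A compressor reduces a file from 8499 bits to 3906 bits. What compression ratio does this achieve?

Compression ratio = Original / Compressed
= 8499 / 3906 = 2.18:1


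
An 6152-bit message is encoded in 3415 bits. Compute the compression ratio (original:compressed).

Compression ratio = Original / Compressed
= 6152 / 3415 = 1.80:1


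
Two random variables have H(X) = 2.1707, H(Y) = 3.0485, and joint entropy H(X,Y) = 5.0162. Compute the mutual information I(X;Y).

I(X;Y) = H(X) + H(Y) - H(X,Y)
I(X;Y) = 2.1707 + 3.0485 - 5.0162 = 0.203 bits


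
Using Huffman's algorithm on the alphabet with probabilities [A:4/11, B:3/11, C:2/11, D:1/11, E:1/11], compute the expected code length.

Huffman tree construction:
Combine smallest probabilities repeatedly
Resulting codes:
  A: 11 (length 2)
  B: 10 (length 2)
  C: 00 (length 2)
  D: 010 (length 3)
  E: 011 (length 3)
Average length = Σ p(s) × length(s) = 2.1818 bits


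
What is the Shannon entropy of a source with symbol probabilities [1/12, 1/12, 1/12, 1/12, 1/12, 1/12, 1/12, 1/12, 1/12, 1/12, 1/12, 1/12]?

H(X) = -Σ p(x) log₂ p(x)
  -1/12 × log₂(1/12) = 0.2987
  -1/12 × log₂(1/12) = 0.2987
  -1/12 × log₂(1/12) = 0.2987
  -1/12 × log₂(1/12) = 0.2987
  -1/12 × log₂(1/12) = 0.2987
  -1/12 × log₂(1/12) = 0.2987
  -1/12 × log₂(1/12) = 0.2987
  -1/12 × log₂(1/12) = 0.2987
  -1/12 × log₂(1/12) = 0.2987
  -1/12 × log₂(1/12) = 0.2987
  -1/12 × log₂(1/12) = 0.2987
  -1/12 × log₂(1/12) = 0.2987
H(X) = 3.5850 bits


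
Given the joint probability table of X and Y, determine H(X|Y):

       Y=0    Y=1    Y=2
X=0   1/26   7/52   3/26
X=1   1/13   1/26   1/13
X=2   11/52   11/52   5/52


H(X|Y) = Σ_y p(y) H(X|Y=y)
  p(Y=0) = 17/52, H(X|Y=0) = 1.2608
  p(Y=1) = 5/13, H(X|Y=1) = 1.3367
  p(Y=2) = 15/52, H(X|Y=2) = 1.5656
H(X|Y) = 0.3269×1.2608 + 0.3846×1.3367 + 0.2885×1.5656 = 1.3779 bits


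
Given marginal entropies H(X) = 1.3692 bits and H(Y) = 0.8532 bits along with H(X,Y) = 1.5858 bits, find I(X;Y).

I(X;Y) = H(X) + H(Y) - H(X,Y)
I(X;Y) = 1.3692 + 0.8532 - 1.5858 = 0.6366 bits


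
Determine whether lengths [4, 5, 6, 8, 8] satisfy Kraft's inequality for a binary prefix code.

Kraft inequality: Σ 2^(-l_i) ≤ 1 for prefix-free code
Calculating: 2^(-4) + 2^(-5) + 2^(-6) + 2^(-8) + 2^(-8)
= 0.0625 + 0.03125 + 0.015625 + 0.00390625 + 0.00390625
= 0.1172
Since 0.1172 ≤ 1, prefix-free code exists


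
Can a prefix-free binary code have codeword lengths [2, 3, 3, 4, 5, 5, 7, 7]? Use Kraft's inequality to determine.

Kraft inequality: Σ 2^(-l_i) ≤ 1 for prefix-free code
Calculating: 2^(-2) + 2^(-3) + 2^(-3) + 2^(-4) + 2^(-5) + 2^(-5) + 2^(-7) + 2^(-7)
= 0.25 + 0.125 + 0.125 + 0.0625 + 0.03125 + 0.03125 + 0.0078125 + 0.0078125
= 0.6406
Since 0.6406 ≤ 1, prefix-free code exists


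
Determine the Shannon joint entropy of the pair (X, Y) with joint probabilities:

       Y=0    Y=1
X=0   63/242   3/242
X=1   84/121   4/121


H(X,Y) = -Σ p(x,y) log₂ p(x,y)
  p(0,0)=63/242: -0.2603 × log₂(0.2603) = 0.5055
  p(0,1)=3/242: -0.0124 × log₂(0.0124) = 0.0785
  p(1,0)=84/121: -0.6942 × log₂(0.6942) = 0.3655
  p(1,1)=4/121: -0.0331 × log₂(0.0331) = 0.1626
H(X,Y) = 1.1121 bits


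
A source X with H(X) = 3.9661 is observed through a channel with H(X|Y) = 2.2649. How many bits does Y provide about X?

I(X;Y) = H(X) - H(X|Y)
I(X;Y) = 3.9661 - 2.2649 = 1.7012 bits


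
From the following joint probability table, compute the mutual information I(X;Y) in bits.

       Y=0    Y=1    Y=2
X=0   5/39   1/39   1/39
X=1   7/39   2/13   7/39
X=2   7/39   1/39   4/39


H(X) = 1.4621, H(Y) = 1.4974, H(X,Y) = 2.8733
I(X;Y) = H(X) + H(Y) - H(X,Y) = 0.0863 bits


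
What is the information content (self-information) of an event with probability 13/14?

Information content I(x) = -log₂(p(x))
I = -log₂(13/14) = -log₂(0.9286)
I = 0.1069 bits


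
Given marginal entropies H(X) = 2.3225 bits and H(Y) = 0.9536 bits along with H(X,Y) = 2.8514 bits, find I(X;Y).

I(X;Y) = H(X) + H(Y) - H(X,Y)
I(X;Y) = 2.3225 + 0.9536 - 2.8514 = 0.4247 bits


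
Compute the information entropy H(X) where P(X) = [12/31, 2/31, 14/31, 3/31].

H(X) = -Σ p(x) log₂ p(x)
  -12/31 × log₂(12/31) = 0.5300
  -2/31 × log₂(2/31) = 0.2551
  -14/31 × log₂(14/31) = 0.5179
  -3/31 × log₂(3/31) = 0.3261
H(X) = 1.6291 bits


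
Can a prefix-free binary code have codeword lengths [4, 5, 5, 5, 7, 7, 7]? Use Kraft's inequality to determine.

Kraft inequality: Σ 2^(-l_i) ≤ 1 for prefix-free code
Calculating: 2^(-4) + 2^(-5) + 2^(-5) + 2^(-5) + 2^(-7) + 2^(-7) + 2^(-7)
= 0.0625 + 0.03125 + 0.03125 + 0.03125 + 0.0078125 + 0.0078125 + 0.0078125
= 0.1797
Since 0.1797 ≤ 1, prefix-free code exists


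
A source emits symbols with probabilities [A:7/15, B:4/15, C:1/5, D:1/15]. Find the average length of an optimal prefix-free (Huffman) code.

Huffman tree construction:
Combine smallest probabilities repeatedly
Resulting codes:
  A: 0 (length 1)
  B: 10 (length 2)
  C: 111 (length 3)
  D: 110 (length 3)
Average length = Σ p(s) × length(s) = 1.8000 bits


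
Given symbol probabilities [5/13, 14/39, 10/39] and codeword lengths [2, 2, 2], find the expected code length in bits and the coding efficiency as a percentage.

Average length L = Σ p_i × l_i = 2.0000 bits
Entropy H = 1.5642 bits
Efficiency η = H/L × 100% = 78.21%


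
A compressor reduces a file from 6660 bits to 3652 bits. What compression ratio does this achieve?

Compression ratio = Original / Compressed
= 6660 / 3652 = 1.82:1


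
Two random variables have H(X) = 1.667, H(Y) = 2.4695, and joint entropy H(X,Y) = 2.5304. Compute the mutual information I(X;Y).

I(X;Y) = H(X) + H(Y) - H(X,Y)
I(X;Y) = 1.667 + 2.4695 - 2.5304 = 1.6061 bits


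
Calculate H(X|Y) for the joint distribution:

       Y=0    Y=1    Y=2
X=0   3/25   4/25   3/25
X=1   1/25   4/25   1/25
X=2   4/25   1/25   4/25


H(X|Y) = Σ_y p(y) H(X|Y=y)
  p(Y=0) = 8/25, H(X|Y=0) = 1.4056
  p(Y=1) = 9/25, H(X|Y=1) = 1.3921
  p(Y=2) = 8/25, H(X|Y=2) = 1.4056
H(X|Y) = 0.3200×1.4056 + 0.3600×1.3921 + 0.3200×1.4056 = 1.4008 bits


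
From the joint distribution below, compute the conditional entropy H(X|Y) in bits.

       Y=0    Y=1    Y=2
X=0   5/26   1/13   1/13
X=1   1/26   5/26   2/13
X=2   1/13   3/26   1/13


H(X|Y) = Σ_y p(y) H(X|Y=y)
  p(Y=0) = 4/13, H(X|Y=0) = 1.2988
  p(Y=1) = 5/13, H(X|Y=1) = 1.4855
  p(Y=2) = 4/13, H(X|Y=2) = 1.5000
H(X|Y) = 0.3077×1.2988 + 0.3846×1.4855 + 0.3077×1.5000 = 1.4325 bits


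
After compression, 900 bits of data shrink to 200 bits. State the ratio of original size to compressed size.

Compression ratio = Original / Compressed
= 900 / 200 = 4.50:1


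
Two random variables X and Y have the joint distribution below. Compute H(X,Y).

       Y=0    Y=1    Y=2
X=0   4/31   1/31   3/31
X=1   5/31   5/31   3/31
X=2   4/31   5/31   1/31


H(X,Y) = -Σ p(x,y) log₂ p(x,y)
  p(0,0)=4/31: -0.1290 × log₂(0.1290) = 0.3812
  p(0,1)=1/31: -0.0323 × log₂(0.0323) = 0.1598
  p(0,2)=3/31: -0.0968 × log₂(0.0968) = 0.3261
  p(1,0)=5/31: -0.1613 × log₂(0.1613) = 0.4246
  p(1,1)=5/31: -0.1613 × log₂(0.1613) = 0.4246
  p(1,2)=3/31: -0.0968 × log₂(0.0968) = 0.3261
  p(2,0)=4/31: -0.1290 × log₂(0.1290) = 0.3812
  p(2,1)=5/31: -0.1613 × log₂(0.1613) = 0.4246
  p(2,2)=1/31: -0.0323 × log₂(0.0323) = 0.1598
H(X,Y) = 3.0078 bits


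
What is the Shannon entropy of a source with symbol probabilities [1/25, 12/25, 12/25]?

H(X) = -Σ p(x) log₂ p(x)
  -1/25 × log₂(1/25) = 0.1858
  -12/25 × log₂(12/25) = 0.5083
  -12/25 × log₂(12/25) = 0.5083
H(X) = 1.2023 bits


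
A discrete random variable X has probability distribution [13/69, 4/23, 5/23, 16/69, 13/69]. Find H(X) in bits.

H(X) = -Σ p(x) log₂ p(x)
  -13/69 × log₂(13/69) = 0.4537
  -4/23 × log₂(4/23) = 0.4389
  -5/23 × log₂(5/23) = 0.4786
  -16/69 × log₂(16/69) = 0.4889
  -13/69 × log₂(13/69) = 0.4537
H(X) = 2.3138 bits


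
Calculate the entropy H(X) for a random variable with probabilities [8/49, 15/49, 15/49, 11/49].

H(X) = -Σ p(x) log₂ p(x)
  -8/49 × log₂(8/49) = 0.4269
  -15/49 × log₂(15/49) = 0.5228
  -15/49 × log₂(15/49) = 0.5228
  -11/49 × log₂(11/49) = 0.4838
H(X) = 1.9563 bits


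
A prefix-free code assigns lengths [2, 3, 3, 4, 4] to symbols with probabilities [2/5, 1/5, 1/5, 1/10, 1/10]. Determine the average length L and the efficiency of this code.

Average length L = Σ p_i × l_i = 2.8000 bits
Entropy H = 2.1219 bits
Efficiency η = H/L × 100% = 75.78%


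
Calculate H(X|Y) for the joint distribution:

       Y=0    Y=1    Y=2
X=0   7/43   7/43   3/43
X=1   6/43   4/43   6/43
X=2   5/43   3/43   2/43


H(X|Y) = Σ_y p(y) H(X|Y=y)
  p(Y=0) = 18/43, H(X|Y=0) = 1.5715
  p(Y=1) = 14/43, H(X|Y=1) = 1.4926
  p(Y=2) = 11/43, H(X|Y=2) = 1.4354
H(X|Y) = 0.4186×1.5715 + 0.3256×1.4926 + 0.2558×1.4354 = 1.5110 bits


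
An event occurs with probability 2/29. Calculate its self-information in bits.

Information content I(x) = -log₂(p(x))
I = -log₂(2/29) = -log₂(0.0690)
I = 3.8580 bits


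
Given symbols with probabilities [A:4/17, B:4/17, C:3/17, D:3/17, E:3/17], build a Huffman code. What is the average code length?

Huffman tree construction:
Combine smallest probabilities repeatedly
Resulting codes:
  A: 01 (length 2)
  B: 10 (length 2)
  C: 110 (length 3)
  D: 111 (length 3)
  E: 00 (length 2)
Average length = Σ p(s) × length(s) = 2.3529 bits


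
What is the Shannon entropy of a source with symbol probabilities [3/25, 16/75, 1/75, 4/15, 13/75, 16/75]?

H(X) = -Σ p(x) log₂ p(x)
  -3/25 × log₂(3/25) = 0.3671
  -16/75 × log₂(16/75) = 0.4755
  -1/75 × log₂(1/75) = 0.0831
  -4/15 × log₂(4/15) = 0.5085
  -13/75 × log₂(13/75) = 0.4383
  -16/75 × log₂(16/75) = 0.4755
H(X) = 2.3478 bits


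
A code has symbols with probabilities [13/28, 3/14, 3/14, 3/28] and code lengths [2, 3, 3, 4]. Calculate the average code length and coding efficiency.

Average length L = Σ p_i × l_i = 2.6429 bits
Entropy H = 1.8116 bits
Efficiency η = H/L × 100% = 68.55%
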